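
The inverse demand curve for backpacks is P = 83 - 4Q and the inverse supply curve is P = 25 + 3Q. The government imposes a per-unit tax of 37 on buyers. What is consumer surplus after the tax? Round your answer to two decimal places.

18.00

Pre-tax equilibrium: 83 - 4Q = 25 + 3Q gives Q* = 8.2857, P* = 49.8571.
A tax on buyers shifts demand down by 37: (83 - 37) - 4Q = 25 + 3Q, so Q_t = 3. Buyers pay P_b = 71; sellers receive P_s = P_b - 37 = 34.
CS = (1/2)(Q_t)(83 - P_b) = (1/2)(3)(12) = 18.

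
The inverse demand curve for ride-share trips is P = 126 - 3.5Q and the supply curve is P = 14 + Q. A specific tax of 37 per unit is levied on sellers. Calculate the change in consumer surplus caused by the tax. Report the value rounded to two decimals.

Pre-tax equilibrium: 126 - 3.5Q = 14 + Q gives Q* = 24.8889, P* = 38.8889.
With the tax, sellers need 37 more per unit: 126 - 3.5Q = 14 + Q + 37, so Q_t = 16.6667. Buyers pay P_b = 67.6667; sellers receive P_s = P_b - 37 = 30.6667.
Consumers lose the trapezoid between P* and P_b out to Q_t plus the triangle from Q_t to Q*: change in CS = 486.1111 - 1084.0494 = -597.9383.

-597.94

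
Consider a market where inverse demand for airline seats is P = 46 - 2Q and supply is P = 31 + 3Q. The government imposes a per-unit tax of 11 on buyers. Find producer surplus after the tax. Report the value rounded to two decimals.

0.96

Pre-tax equilibrium: 46 - 2Q = 31 + 3Q gives Q* = 3, P* = 40.
With the tax, buyers' net willingness to pay falls by 11: (46 - 11) - 2Q = 31 + 3Q, so Q_t = 0.8. Buyers pay P_b = 44.4; sellers receive P_s = P_b - 11 = 33.4.
Producer surplus is the triangle above supply below P_s: (1/2)(0.8)(33.4 - 31) = 0.96.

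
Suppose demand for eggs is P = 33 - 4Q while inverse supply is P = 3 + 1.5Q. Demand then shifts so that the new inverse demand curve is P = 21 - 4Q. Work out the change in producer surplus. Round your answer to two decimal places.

Initial equilibrium: Q_0 = 5.4545, P_0 = 11.1818; CS_0 = (1/2)(5.4545)(21.8182) = 59.5041, PS_0 = (1/2)(5.4545)(8.1818) = 22.314.
New equilibrium: 21 - 4Q = 3 + 1.5Q gives Q_1 = 3.2727, P_1 = 7.9091; CS_1 = 21.4215, PS_1 = 8.0331.
Change in producer surplus = 8.0331 - 22.314 = -14.281.

-14.28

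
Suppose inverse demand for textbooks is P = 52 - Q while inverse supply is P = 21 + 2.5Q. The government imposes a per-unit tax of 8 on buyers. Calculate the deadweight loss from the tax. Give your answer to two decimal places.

9.14

Without the tax, 52 - Q = 21 + 2.5Q so Q* = 8.8571 and P* = 43.1429.
With the tax, buyers' net willingness to pay falls by 8: (52 - 8) - Q = 21 + 2.5Q, so Q_t = 6.5714. Buyers pay P_b = 45.4286; sellers receive P_s = P_b - 8 = 37.4286.
The welfare triangle lost has base Q* - Q_t = 2.2857 and height t = 8, so DWL = (1/2)(2.2857)(8) = 9.1429.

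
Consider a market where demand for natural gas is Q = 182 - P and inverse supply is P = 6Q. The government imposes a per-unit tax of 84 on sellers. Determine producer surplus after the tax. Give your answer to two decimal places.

588.00

Rewriting demand in inverse form: P = 182 - Q.
Without the tax, 182 - Q = 6Q so Q* = 26 and P* = 156.
A tax on sellers shifts supply up by 84: 182 - Q = 6Q + 84, so Q_t = 14. Buyers pay P_b = 168; sellers receive P_s = P_b - 84 = 84.
Producer surplus is the triangle above supply below P_s: (1/2)(14)(84 - 0) = 588.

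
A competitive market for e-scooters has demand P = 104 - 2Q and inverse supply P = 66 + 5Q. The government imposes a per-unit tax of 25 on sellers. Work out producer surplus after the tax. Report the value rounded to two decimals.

8.62

Pre-tax equilibrium: 104 - 2Q = 66 + 5Q gives Q* = 5.4286, P* = 93.1429.
With the tax, sellers need 25 more per unit: 104 - 2Q = 66 + 5Q + 25, so Q_t = 1.8571. Buyers pay P_b = 100.2857; sellers receive P_s = P_b - 25 = 75.2857.
Producer surplus is the triangle above supply below P_s: (1/2)(1.8571)(75.2857 - 66) = 8.6224.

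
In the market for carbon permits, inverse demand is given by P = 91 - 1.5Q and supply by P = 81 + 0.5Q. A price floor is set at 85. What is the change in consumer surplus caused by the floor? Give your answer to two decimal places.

-6.75

Free-market equilibrium: 91 - 1.5Q = 81 + 0.5Q gives Q* = 5, P* = 83.5.
At P = 85, buyers demand (91 - 85)/1.5 = 4 while sellers would supply more, so the quantity traded is 4 at price 85.
CS goes from (1/2)(5)(7.5) = 18.75 to 12 (computed as (91 - 85)(4) - (1/2)(1.5)(4)^2), a change of -6.75.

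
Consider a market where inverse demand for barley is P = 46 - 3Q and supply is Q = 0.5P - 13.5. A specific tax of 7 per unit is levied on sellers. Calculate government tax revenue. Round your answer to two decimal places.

Rewriting supply in inverse form: P = 27 + 2Q.
Pre-tax equilibrium: 46 - 3Q = 27 + 2Q gives Q* = 3.8, P* = 34.6.
With the tax, sellers need 7 more per unit: 46 - 3Q = 27 + 2Q + 7, so Q_t = 2.4. Buyers pay P_b = 38.8; sellers receive P_s = P_b - 7 = 31.8.
Tax revenue = t x Q_t = 7 x 2.4 = 16.8.

16.80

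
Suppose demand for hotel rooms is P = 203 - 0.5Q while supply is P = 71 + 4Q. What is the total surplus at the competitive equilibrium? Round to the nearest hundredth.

Set 203 - 0.5Q = 71 + 4Q, which gives 132 = 4.5Q, so Q* = 29.3333 and P* = 203 - 0.5(29.3333) = 188.3333.
CS = (1/2)(29.3333)(14.6667) = 215.1111 and PS = (1/2)(29.3333)(117.3333) = 1720.8889, so total surplus = 1936.

1936.00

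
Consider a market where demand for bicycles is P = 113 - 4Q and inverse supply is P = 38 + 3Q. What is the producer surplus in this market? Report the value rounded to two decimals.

172.19

Setting demand equal to supply, 75 = 7Q, so Q* = 10.7143 and P* = 70.1429.
Producer surplus is the triangle above supply below P*: (1/2)(10.7143)(70.1429 - 38) = (1/2)(10.7143)(32.1429) = 172.1939.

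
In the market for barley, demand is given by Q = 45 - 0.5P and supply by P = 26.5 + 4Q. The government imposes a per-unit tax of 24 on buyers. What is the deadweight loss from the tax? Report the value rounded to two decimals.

Rewriting demand in inverse form: P = 90 - 2Q.
Pre-tax equilibrium: 90 - 2Q = 26.5 + 4Q gives Q* = 10.5833, P* = 68.8333.
With the tax, buyers' net willingness to pay falls by 24: (90 - 24) - 2Q = 26.5 + 4Q, so Q_t = 6.5833. Buyers pay P_b = 76.8333; sellers receive P_s = P_b - 24 = 52.8333.
The welfare triangle lost has base Q* - Q_t = 4 and height t = 24, so DWL = (1/2)(4)(24) = 48.

48.00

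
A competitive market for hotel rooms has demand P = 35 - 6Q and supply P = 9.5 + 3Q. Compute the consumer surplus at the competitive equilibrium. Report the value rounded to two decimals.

24.08

Setting demand equal to supply, 25.5 = 9Q, so Q* = 2.8333 and P* = 18.
The demand choke price is 35, so CS = (1/2)(Q*)(35 - P*) = (1/2)(2.8333)(17) = 24.0833.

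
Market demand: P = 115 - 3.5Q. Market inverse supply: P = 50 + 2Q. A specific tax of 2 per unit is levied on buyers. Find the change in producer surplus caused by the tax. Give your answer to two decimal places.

-8.46

Pre-tax equilibrium: 115 - 3.5Q = 50 + 2Q gives Q* = 11.8182, P* = 73.6364.
A tax on buyers shifts demand down by 2: (115 - 2) - 3.5Q = 50 + 2Q, so Q_t = 11.4545. Buyers pay P_b = 74.9091; sellers receive P_s = P_b - 2 = 72.9091.
Producers lose the trapezoid between P_s and P* out to Q_t plus the triangle from Q_t to Q*: change in PS = 131.2066 - 139.6694 = -8.4628.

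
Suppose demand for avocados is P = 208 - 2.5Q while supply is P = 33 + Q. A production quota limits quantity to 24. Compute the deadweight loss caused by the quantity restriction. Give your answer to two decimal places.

Unrestricted equilibrium: Q* = (208 - 33)/(2.5 + 1) = 50.
At Q = 24 the demand price is 208 - 2.5(24) = 148 and the supply price is 33 + (24) = 57.
Deadweight loss is the triangle between the curves from 24 to 50: (1/2)(148 - 57)(50 - 24) = 1183.

1183.00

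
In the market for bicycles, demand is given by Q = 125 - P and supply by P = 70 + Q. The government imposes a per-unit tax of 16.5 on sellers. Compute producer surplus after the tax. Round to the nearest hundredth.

185.28

Rewriting demand in inverse form: P = 125 - Q.
Without the tax, 125 - Q = 70 + Q so Q* = 27.5 and P* = 97.5.
With the tax, sellers need 16.5 more per unit: 125 - Q = 70 + Q + 16.5, so Q_t = 19.25. Buyers pay P_b = 105.75; sellers receive P_s = P_b - 16.5 = 89.25.
PS = (1/2)(Q_t)(P_s - 70) = (1/2)(19.25)(19.25) = 185.2812.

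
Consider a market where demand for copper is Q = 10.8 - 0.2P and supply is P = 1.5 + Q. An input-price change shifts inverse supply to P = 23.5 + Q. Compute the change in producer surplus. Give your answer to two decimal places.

Rewriting demand in inverse form: P = 54 - 5Q.
Initial equilibrium: Q_0 = 8.75, P_0 = 10.25; CS_0 = (1/2)(8.75)(43.75) = 191.4062, PS_0 = (1/2)(8.75)(8.75) = 38.2812.
New equilibrium: 54 - 5Q = 23.5 + Q gives Q_1 = 5.0833, P_1 = 28.5833; CS_1 = 64.6007, PS_1 = 12.9201.
Change in producer surplus = 12.9201 - 38.2812 = -25.3611.

-25.36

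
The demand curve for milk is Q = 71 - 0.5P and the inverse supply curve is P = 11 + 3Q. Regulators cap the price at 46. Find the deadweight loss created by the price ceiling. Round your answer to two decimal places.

528.04

Rewriting demand in inverse form: P = 142 - 2Q.
Without the control, 142 - 2Q = 11 + 3Q so Q* = 26.2 and P* = 89.6.
At P = 46, sellers supply (46 - 11)/3 = 11.6667 while buyers want more, so the quantity traded is 11.6667 at price 46.
At Q = 11.6667 the demand price is 118.6667 and the supply price is 46. Deadweight loss is the triangle between the curves from 11.6667 to 26.2: (1/2)(118.6667 - 46)(26.2 - 11.6667) = 528.0444.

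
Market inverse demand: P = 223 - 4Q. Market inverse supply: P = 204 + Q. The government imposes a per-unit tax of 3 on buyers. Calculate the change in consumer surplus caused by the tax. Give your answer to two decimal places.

-8.40

Without the tax, 223 - 4Q = 204 + Q so Q* = 3.8 and P* = 207.8.
A tax on buyers shifts demand down by 3: (223 - 3) - 4Q = 204 + Q, so Q_t = 3.2. Buyers pay P_b = 210.2; sellers receive P_s = P_b - 3 = 207.2.
Consumers lose the trapezoid between P* and P_b out to Q_t plus the triangle from Q_t to Q*: change in CS = 20.48 - 28.88 = -8.4.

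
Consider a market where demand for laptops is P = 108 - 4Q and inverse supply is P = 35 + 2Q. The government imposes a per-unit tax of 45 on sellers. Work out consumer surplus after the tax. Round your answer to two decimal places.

Pre-tax equilibrium: 108 - 4Q = 35 + 2Q gives Q* = 12.1667, P* = 59.3333.
With the tax, sellers need 45 more per unit: 108 - 4Q = 35 + 2Q + 45, so Q_t = 4.6667. Buyers pay P_b = 89.3333; sellers receive P_s = P_b - 45 = 44.3333.
CS = (1/2)(Q_t)(108 - P_b) = (1/2)(4.6667)(18.6667) = 43.5556.

43.56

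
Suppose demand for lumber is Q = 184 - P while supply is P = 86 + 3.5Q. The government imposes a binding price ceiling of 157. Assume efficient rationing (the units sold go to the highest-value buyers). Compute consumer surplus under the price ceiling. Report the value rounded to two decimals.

341.96

Rewriting demand in inverse form: P = 184 - Q.
Without the control, 184 - Q = 86 + 3.5Q so Q* = 21.7778 and P* = 162.2222.
At the ceiling price 157, quantity supplied is (157 - 86)/3.5 = 20.2857; supply is the short side, so Q = 20.2857 trades at P = 157.
The demand price at Q = 20.2857 is 163.7143. CS is the trapezoid between demand and 157 over [0, 20.2857]: (1/2)[(184 - 157) + (163.7143 - 157)](20.2857) = 341.9592.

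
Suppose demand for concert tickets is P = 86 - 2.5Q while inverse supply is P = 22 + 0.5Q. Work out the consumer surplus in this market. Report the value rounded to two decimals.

568.89

Equilibrium: 86 - 2.5Q = 22 + 0.5Q, so Q* = 21.3333 and P* = 32.6667.
Consumer surplus is the triangle under demand above P*: (1/2)(21.3333)(86 - 32.6667) = (1/2)(21.3333)(53.3333) = 568.8889.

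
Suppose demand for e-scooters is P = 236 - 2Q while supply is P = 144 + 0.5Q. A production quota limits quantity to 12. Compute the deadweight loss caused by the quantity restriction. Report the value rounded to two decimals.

Unrestricted equilibrium: Q* = (236 - 144)/(2 + 0.5) = 36.8.
At Q = 12 the demand price is 236 - 2(12) = 212 and the supply price is 144 + 0.5(12) = 150.
Deadweight loss is the triangle between the curves from 12 to 36.8: (1/2)(212 - 150)(36.8 - 12) = 768.8.

768.80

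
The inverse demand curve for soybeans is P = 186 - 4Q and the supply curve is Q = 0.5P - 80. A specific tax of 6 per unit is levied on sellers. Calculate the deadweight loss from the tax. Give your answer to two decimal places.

Rewriting supply in inverse form: P = 160 + 2Q.
Without the tax, 186 - 4Q = 160 + 2Q so Q* = 4.3333 and P* = 168.6667.
A tax on sellers shifts supply up by 6: 186 - 4Q = 160 + 2Q + 6, so Q_t = 3.3333. Buyers pay P_b = 172.6667; sellers receive P_s = P_b - 6 = 166.6667.
The welfare triangle lost has base Q* - Q_t = 1 and height t = 6, so DWL = (1/2)(1)(6) = 3.

3.00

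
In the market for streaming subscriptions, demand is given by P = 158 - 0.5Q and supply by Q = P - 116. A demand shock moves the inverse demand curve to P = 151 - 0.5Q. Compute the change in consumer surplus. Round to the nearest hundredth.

-59.89

Rewriting supply in inverse form: P = 116 + Q.
Initial equilibrium: Q_0 = 28, P_0 = 144; CS_0 = (1/2)(28)(14) = 196, PS_0 = (1/2)(28)(28) = 392.
New equilibrium: 151 - 0.5Q = 116 + Q gives Q_1 = 23.3333, P_1 = 139.3333; CS_1 = 136.1111, PS_1 = 272.2222.
Change in consumer surplus = 136.1111 - 196 = -59.8889.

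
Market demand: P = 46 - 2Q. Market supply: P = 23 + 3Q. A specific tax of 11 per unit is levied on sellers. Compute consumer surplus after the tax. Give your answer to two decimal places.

5.76

Pre-tax equilibrium: 46 - 2Q = 23 + 3Q gives Q* = 4.6, P* = 36.8.
A tax on sellers shifts supply up by 11: 46 - 2Q = 23 + 3Q + 11, so Q_t = 2.4. Buyers pay P_b = 41.2; sellers receive P_s = P_b - 11 = 30.2.
Consumer surplus is the triangle under demand above P_b: (1/2)(2.4)(46 - 41.2) = 5.76.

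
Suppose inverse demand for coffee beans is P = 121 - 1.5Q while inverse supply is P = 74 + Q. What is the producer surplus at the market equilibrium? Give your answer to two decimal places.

Setting demand equal to supply, 47 = 2.5Q, so Q* = 18.8 and P* = 92.8.
PS is the area between P* and the supply curve from 0 to Q*: (1/2)(18.8)(18.8) = 176.72.

176.72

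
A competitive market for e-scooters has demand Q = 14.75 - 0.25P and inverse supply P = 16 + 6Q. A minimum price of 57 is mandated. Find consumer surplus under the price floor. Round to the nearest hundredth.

0.50

Rewriting demand in inverse form: P = 59 - 4Q.
Without the control, 59 - 4Q = 16 + 6Q so Q* = 4.3 and P* = 41.8.
At the floor price 57, quantity demanded is (59 - 57)/4 = 0.5; demand is the short side, so Q = 0.5 trades at P = 57.
CS is the triangle under demand above 57: (1/2)(0.5)(59 - 57) = 0.5.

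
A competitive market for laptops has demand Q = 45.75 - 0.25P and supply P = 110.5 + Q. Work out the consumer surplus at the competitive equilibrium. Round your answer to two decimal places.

420.50

Rewriting demand in inverse form: P = 183 - 4Q.
Setting demand equal to supply, 72.5 = 5Q, so Q* = 14.5 and P* = 125.
CS is the area between the demand curve and P* from 0 to Q*: (1/2)(14.5)(58) = 420.5.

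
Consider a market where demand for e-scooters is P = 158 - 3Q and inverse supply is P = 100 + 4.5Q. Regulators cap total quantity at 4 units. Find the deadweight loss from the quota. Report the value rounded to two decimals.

Without the quota, 158 - 3Q = 100 + 4.5Q gives Q* = 7.7333.
At Q = 4 the demand price is 158 - 3(4) = 146 and the supply price is 100 + 4.5(4) = 118.
Deadweight loss is the triangle between the curves from 4 to 7.7333: (1/2)(146 - 118)(7.7333 - 4) = 52.2667.

52.27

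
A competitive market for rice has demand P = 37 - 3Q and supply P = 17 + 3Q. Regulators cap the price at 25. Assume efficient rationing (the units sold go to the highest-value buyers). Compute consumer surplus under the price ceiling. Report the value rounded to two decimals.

Without the control, 37 - 3Q = 17 + 3Q so Q* = 3.3333 and P* = 27.
At the ceiling price 25, quantity supplied is (25 - 17)/3 = 2.6667; supply is the short side, so Q = 2.6667 trades at P = 25.
The demand price at Q = 2.6667 is 29. CS is the trapezoid between demand and 25 over [0, 2.6667]: (1/2)[(37 - 25) + (29 - 25)](2.6667) = 21.3333.

21.33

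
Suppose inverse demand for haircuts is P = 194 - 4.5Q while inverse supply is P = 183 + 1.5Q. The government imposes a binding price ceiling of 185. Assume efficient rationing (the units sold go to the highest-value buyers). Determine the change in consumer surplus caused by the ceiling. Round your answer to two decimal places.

Without the control, 194 - 4.5Q = 183 + 1.5Q so Q* = 1.8333 and P* = 185.75.
At P = 185, sellers supply (185 - 183)/1.5 = 1.3333 while buyers want more, so the quantity traded is 1.3333 at price 185.
CS goes from (1/2)(1.8333)(8.25) = 7.5625 to 8 (computed as (194 - 185)(1.3333) - (1/2)(4.5)(1.3333)^2), a change of 0.4375.

0.44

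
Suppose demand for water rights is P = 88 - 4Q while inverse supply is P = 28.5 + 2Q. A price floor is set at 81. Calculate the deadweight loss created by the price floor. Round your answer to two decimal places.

200.08

Without the control, 88 - 4Q = 28.5 + 2Q so Q* = 9.9167 and P* = 48.3333.
At P = 81, buyers demand (88 - 81)/4 = 1.75 while sellers would supply more, so the quantity traded is 1.75 at price 81.
At Q = 1.75 the demand price is 81 and the supply price is 32. Deadweight loss is the triangle between the curves from 1.75 to 9.9167: (1/2)(81 - 32)(9.9167 - 1.75) = 200.0833.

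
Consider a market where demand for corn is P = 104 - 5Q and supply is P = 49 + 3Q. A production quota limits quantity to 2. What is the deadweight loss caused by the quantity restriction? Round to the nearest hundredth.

95.06

Unrestricted equilibrium: Q* = (104 - 49)/(5 + 3) = 6.875.
At Q = 2 the demand price is 104 - 5(2) = 94 and the supply price is 49 + 3(2) = 55.
Deadweight loss is the triangle between the curves from 2 to 6.875: (1/2)(94 - 55)(6.875 - 2) = 95.0625.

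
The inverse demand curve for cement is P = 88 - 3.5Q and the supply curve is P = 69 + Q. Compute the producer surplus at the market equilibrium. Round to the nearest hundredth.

8.91

Setting demand equal to supply, 19 = 4.5Q, so Q* = 4.2222 and P* = 73.2222.
Producer surplus is the triangle above supply below P*: (1/2)(4.2222)(73.2222 - 69) = (1/2)(4.2222)(4.2222) = 8.9136.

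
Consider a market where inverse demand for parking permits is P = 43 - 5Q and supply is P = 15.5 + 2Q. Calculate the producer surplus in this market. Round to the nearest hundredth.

15.43

Set 43 - 5Q = 15.5 + 2Q, which gives 27.5 = 7Q, so Q* = 3.9286 and P* = 43 - 5(3.9286) = 23.3571.
The supply curve's price intercept is 15.5, so PS = (1/2)(Q*)(P* - 15.5) = (1/2)(3.9286)(7.8571) = 15.4337.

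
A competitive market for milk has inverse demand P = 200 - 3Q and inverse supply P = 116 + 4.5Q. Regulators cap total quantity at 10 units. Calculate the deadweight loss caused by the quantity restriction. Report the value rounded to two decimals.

5.40

Without the quota, 200 - 3Q = 116 + 4.5Q gives Q* = 11.2.
At Q = 10 the demand price is 200 - 3(10) = 170 and the supply price is 116 + 4.5(10) = 161.
Deadweight loss is the triangle between the curves from 10 to 11.2: (1/2)(170 - 161)(11.2 - 10) = 5.4.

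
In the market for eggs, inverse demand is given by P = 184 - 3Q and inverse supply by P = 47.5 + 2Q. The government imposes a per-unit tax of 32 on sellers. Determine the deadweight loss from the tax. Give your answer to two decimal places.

Without the tax, 184 - 3Q = 47.5 + 2Q so Q* = 27.3 and P* = 102.1.
With the tax, sellers need 32 more per unit: 184 - 3Q = 47.5 + 2Q + 32, so Q_t = 20.9. Buyers pay P_b = 121.3; sellers receive P_s = P_b - 32 = 89.3.
The welfare triangle lost has base Q* - Q_t = 6.4 and height t = 32, so DWL = (1/2)(6.4)(32) = 102.4.

102.40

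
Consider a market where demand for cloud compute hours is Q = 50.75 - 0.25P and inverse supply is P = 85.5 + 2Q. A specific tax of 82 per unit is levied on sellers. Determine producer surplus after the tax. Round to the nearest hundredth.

35.01

Rewriting demand in inverse form: P = 203 - 4Q.
Without the tax, 203 - 4Q = 85.5 + 2Q so Q* = 19.5833 and P* = 124.6667.
A tax on sellers shifts supply up by 82: 203 - 4Q = 85.5 + 2Q + 82, so Q_t = 5.9167. Buyers pay P_b = 179.3333; sellers receive P_s = P_b - 82 = 97.3333.
PS = (1/2)(Q_t)(P_s - 85.5) = (1/2)(5.9167)(11.8333) = 35.0069.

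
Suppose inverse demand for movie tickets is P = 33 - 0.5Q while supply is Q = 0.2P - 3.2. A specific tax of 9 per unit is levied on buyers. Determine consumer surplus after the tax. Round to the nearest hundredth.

Rewriting supply in inverse form: P = 16 + 5Q.
Without the tax, 33 - 0.5Q = 16 + 5Q so Q* = 3.0909 and P* = 31.4545.
A tax on buyers shifts demand down by 9: (33 - 9) - 0.5Q = 16 + 5Q, so Q_t = 1.4545. Buyers pay P_b = 32.2727; sellers receive P_s = P_b - 9 = 23.2727.
Consumer surplus is the triangle under demand above P_b: (1/2)(1.4545)(33 - 32.2727) = 0.5289.

0.53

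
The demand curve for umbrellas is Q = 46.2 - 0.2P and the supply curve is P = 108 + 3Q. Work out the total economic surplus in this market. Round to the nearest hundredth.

Rewriting demand in inverse form: P = 231 - 5Q.
Equilibrium: 231 - 5Q = 108 + 3Q, so Q* = 15.375 and P* = 154.125.
CS = (1/2)(15.375)(76.875) = 590.9766 and PS = (1/2)(15.375)(46.125) = 354.5859, so total surplus = 945.5625.

945.56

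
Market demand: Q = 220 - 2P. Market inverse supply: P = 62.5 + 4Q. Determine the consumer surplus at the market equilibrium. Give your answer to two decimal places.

27.85

Rewriting demand in inverse form: P = 110 - 0.5Q.
Setting demand equal to supply, 47.5 = 4.5Q, so Q* = 10.5556 and P* = 104.7222.
The demand choke price is 110, so CS = (1/2)(Q*)(110 - P*) = (1/2)(10.5556)(5.2778) = 27.8549.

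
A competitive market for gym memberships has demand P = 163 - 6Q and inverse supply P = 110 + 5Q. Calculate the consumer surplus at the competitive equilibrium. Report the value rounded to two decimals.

69.64

Set 163 - 6Q = 110 + 5Q, which gives 53 = 11Q, so Q* = 4.8182 and P* = 163 - 6(4.8182) = 134.0909.
Consumer surplus is the triangle under demand above P*: (1/2)(4.8182)(163 - 134.0909) = (1/2)(4.8182)(28.9091) = 69.6446.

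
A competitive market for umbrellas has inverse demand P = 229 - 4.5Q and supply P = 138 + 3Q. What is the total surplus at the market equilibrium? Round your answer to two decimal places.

552.07

Set 229 - 4.5Q = 138 + 3Q, which gives 91 = 7.5Q, so Q* = 12.1333 and P* = 229 - 4.5(12.1333) = 174.4.
Total surplus is the full triangle between the curves from 0 to Q*: (1/2)(12.1333)(229 - 138) = 552.0667.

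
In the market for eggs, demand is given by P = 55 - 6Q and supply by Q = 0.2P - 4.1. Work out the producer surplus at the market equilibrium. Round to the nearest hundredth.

24.59

Rewriting supply in inverse form: P = 20.5 + 5Q.
Set 55 - 6Q = 20.5 + 5Q, which gives 34.5 = 11Q, so Q* = 3.1364 and P* = 55 - 6(3.1364) = 36.1818.
PS is the area between P* and the supply curve from 0 to Q*: (1/2)(3.1364)(15.6818) = 24.5919.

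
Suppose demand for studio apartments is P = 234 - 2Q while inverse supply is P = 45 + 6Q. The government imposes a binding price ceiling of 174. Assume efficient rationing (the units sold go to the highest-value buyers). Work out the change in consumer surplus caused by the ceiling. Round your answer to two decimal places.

Free-market equilibrium: 234 - 2Q = 45 + 6Q gives Q* = 23.625, P* = 186.75.
At P = 174, sellers supply (174 - 45)/6 = 21.5 while buyers want more, so the quantity traded is 21.5 at price 174.
CS goes from (1/2)(23.625)(47.25) = 558.1406 to 827.75 (computed as (234 - 174)(21.5) - (1/2)(2)(21.5)^2), a change of 269.6094.

269.61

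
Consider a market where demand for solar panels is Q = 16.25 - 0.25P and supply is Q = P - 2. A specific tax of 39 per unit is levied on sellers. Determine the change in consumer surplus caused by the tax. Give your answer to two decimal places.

-271.44

Rewriting demand in inverse form: P = 65 - 4Q.
Rewriting supply in inverse form: P = 2 + Q.
Pre-tax equilibrium: 65 - 4Q = 2 + Q gives Q* = 12.6, P* = 14.6.
A tax on sellers shifts supply up by 39: 65 - 4Q = 2 + Q + 39, so Q_t = 4.8. Buyers pay P_b = 45.8; sellers receive P_s = P_b - 39 = 6.8.
CS falls from (1/2)(12.6)(50.4) = 317.52 to (1/2)(4.8)(19.2) = 46.08, a change of -271.44.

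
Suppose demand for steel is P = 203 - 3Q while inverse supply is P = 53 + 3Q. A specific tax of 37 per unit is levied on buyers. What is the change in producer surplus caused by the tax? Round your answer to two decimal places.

-405.46

Without the tax, 203 - 3Q = 53 + 3Q so Q* = 25 and P* = 128.
With the tax, buyers' net willingness to pay falls by 37: (203 - 37) - 3Q = 53 + 3Q, so Q_t = 18.8333. Buyers pay P_b = 146.5; sellers receive P_s = P_b - 37 = 109.5.
PS falls from (1/2)(25)(75) = 937.5 to (1/2)(18.8333)(56.5) = 532.0417, a change of -405.4583.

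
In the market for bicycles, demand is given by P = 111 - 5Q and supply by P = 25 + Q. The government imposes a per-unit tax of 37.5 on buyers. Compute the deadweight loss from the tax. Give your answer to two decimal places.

Pre-tax equilibrium: 111 - 5Q = 25 + Q gives Q* = 14.3333, P* = 39.3333.
A tax on buyers shifts demand down by 37.5: (111 - 37.5) - 5Q = 25 + Q, so Q_t = 8.0833. Buyers pay P_b = 70.5833; sellers receive P_s = P_b - 37.5 = 33.0833.
The welfare triangle lost has base Q* - Q_t = 6.25 and height t = 37.5, so DWL = (1/2)(6.25)(37.5) = 117.1875.

117.19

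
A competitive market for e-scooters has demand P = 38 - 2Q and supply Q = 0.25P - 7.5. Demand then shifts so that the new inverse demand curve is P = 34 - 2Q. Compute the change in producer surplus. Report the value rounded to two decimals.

Rewriting supply in inverse form: P = 30 + 4Q.
Initial equilibrium: Q_0 = 1.3333, P_0 = 35.3333; CS_0 = (1/2)(1.3333)(2.6667) = 1.7778, PS_0 = (1/2)(1.3333)(5.3333) = 3.5556.
New equilibrium: 34 - 2Q = 30 + 4Q gives Q_1 = 0.6667, P_1 = 32.6667; CS_1 = 0.4444, PS_1 = 0.8889.
Change in producer surplus = 0.8889 - 3.5556 = -2.6667.

-2.67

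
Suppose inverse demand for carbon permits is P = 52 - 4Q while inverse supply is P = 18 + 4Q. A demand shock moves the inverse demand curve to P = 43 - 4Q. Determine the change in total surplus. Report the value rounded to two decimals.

Initial equilibrium: Q_0 = 4.25, P_0 = 35; CS_0 = (1/2)(4.25)(17) = 36.125, PS_0 = (1/2)(4.25)(17) = 36.125.
New equilibrium: 43 - 4Q = 18 + 4Q gives Q_1 = 3.125, P_1 = 30.5; CS_1 = 19.5312, PS_1 = 19.5312.
Change in total surplus = (19.5312 + 19.5312) - (36.125 + 36.125) = -33.1875.

-33.19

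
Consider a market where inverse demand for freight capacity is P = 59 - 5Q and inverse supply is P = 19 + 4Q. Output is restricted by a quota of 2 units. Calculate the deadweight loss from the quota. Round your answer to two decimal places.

Unrestricted equilibrium: Q* = (59 - 19)/(5 + 4) = 4.4444.
At Q = 2 the demand price is 59 - 5(2) = 49 and the supply price is 19 + 4(2) = 27.
Deadweight loss is the triangle between the curves from 2 to 4.4444: (1/2)(49 - 27)(4.4444 - 2) = 26.8889.

26.89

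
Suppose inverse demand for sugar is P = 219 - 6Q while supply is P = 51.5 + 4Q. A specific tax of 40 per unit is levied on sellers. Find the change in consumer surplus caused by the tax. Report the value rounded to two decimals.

-354.00

Without the tax, 219 - 6Q = 51.5 + 4Q so Q* = 16.75 and P* = 118.5.
A tax on sellers shifts supply up by 40: 219 - 6Q = 51.5 + 4Q + 40, so Q_t = 12.75. Buyers pay P_b = 142.5; sellers receive P_s = P_b - 40 = 102.5.
Consumers lose the trapezoid between P* and P_b out to Q_t plus the triangle from Q_t to Q*: change in CS = 487.6875 - 841.6875 = -354.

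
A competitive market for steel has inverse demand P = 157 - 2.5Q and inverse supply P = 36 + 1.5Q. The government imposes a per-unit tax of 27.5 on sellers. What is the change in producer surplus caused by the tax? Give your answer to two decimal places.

-276.50

Pre-tax equilibrium: 157 - 2.5Q = 36 + 1.5Q gives Q* = 30.25, P* = 81.375.
A tax on sellers shifts supply up by 27.5: 157 - 2.5Q = 36 + 1.5Q + 27.5, so Q_t = 23.375. Buyers pay P_b = 98.5625; sellers receive P_s = P_b - 27.5 = 71.0625.
PS falls from (1/2)(30.25)(45.375) = 686.2969 to (1/2)(23.375)(35.0625) = 409.793, a change of -276.5039.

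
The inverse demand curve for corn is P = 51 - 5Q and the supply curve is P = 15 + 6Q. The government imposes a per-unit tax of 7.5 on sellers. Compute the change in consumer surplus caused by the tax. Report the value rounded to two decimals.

Pre-tax equilibrium: 51 - 5Q = 15 + 6Q gives Q* = 3.2727, P* = 34.6364.
A tax on sellers shifts supply up by 7.5: 51 - 5Q = 15 + 6Q + 7.5, so Q_t = 2.5909. Buyers pay P_b = 38.0455; sellers receive P_s = P_b - 7.5 = 30.5455.
CS falls from (1/2)(3.2727)(16.3636) = 26.7769 to (1/2)(2.5909)(12.9545) = 16.782, a change of -9.9948.

-9.99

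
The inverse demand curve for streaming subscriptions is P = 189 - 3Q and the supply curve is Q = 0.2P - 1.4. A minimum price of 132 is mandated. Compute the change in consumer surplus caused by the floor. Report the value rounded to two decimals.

Rewriting supply in inverse form: P = 7 + 5Q.
Free-market equilibrium: 189 - 3Q = 7 + 5Q gives Q* = 22.75, P* = 120.75.
At the floor price 132, quantity demanded is (189 - 132)/3 = 19; demand is the short side, so Q = 19 trades at P = 132.
CS goes from (1/2)(22.75)(68.25) = 776.3438 to 541.5 (computed as (189 - 132)(19) - (1/2)(3)(19)^2), a change of -234.8438.

-234.84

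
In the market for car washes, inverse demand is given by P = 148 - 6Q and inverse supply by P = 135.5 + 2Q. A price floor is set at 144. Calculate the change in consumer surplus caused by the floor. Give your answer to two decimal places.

Free-market equilibrium: 148 - 6Q = 135.5 + 2Q gives Q* = 1.5625, P* = 138.625.
At the floor price 144, quantity demanded is (148 - 144)/6 = 0.6667; demand is the short side, so Q = 0.6667 trades at P = 144.
CS goes from (1/2)(1.5625)(9.375) = 7.3242 to 1.3333 (computed as (148 - 144)(0.6667) - (1/2)(6)(0.6667)^2), a change of -5.9909.

-5.99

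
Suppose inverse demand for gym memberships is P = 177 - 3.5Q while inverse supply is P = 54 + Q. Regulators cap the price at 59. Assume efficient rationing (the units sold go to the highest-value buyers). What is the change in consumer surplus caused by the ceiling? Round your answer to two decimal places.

-761.19

Without the control, 177 - 3.5Q = 54 + Q so Q* = 27.3333 and P* = 81.3333.
At the ceiling price 59, quantity supplied is (59 - 54)/1 = 5; supply is the short side, so Q = 5 trades at P = 59.
CS goes from (1/2)(27.3333)(95.6667) = 1307.4444 to 546.25 (computed as (177 - 59)(5) - (1/2)(3.5)(5)^2), a change of -761.1944.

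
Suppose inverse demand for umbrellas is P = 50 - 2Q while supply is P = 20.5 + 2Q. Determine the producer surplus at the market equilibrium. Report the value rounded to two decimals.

Set 50 - 2Q = 20.5 + 2Q, which gives 29.5 = 4Q, so Q* = 7.375 and P* = 50 - 2(7.375) = 35.25.
Producer surplus is the triangle above supply below P*: (1/2)(7.375)(35.25 - 20.5) = (1/2)(7.375)(14.75) = 54.3906.

54.39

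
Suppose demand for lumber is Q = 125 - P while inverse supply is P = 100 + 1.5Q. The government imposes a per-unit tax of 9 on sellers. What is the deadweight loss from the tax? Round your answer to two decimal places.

Rewriting demand in inverse form: P = 125 - Q.
Without the tax, 125 - Q = 100 + 1.5Q so Q* = 10 and P* = 115.
A tax on sellers shifts supply up by 9: 125 - Q = 100 + 1.5Q + 9, so Q_t = 6.4. Buyers pay P_b = 118.6; sellers receive P_s = P_b - 9 = 109.6.
The welfare triangle lost has base Q* - Q_t = 3.6 and height t = 9, so DWL = (1/2)(3.6)(9) = 16.2.

16.20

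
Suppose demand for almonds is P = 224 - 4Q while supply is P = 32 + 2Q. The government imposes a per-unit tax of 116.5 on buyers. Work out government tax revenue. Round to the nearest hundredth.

Without the tax, 224 - 4Q = 32 + 2Q so Q* = 32 and P* = 96.
A tax on buyers shifts demand down by 116.5: (224 - 116.5) - 4Q = 32 + 2Q, so Q_t = 12.5833. Buyers pay P_b = 173.6667; sellers receive P_s = P_b - 116.5 = 57.1667.
Revenue is the tax times quantity traded: 116.5 x 12.5833 = 1465.9583.

1465.96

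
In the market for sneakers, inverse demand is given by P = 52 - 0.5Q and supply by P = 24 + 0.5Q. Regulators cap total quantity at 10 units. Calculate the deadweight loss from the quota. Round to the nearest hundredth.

162.00

Unrestricted equilibrium: Q* = (52 - 24)/(0.5 + 0.5) = 28.
At Q = 10 the demand price is 52 - 0.5(10) = 47 and the supply price is 24 + 0.5(10) = 29.
DWL = (1/2)(gap between curves at 10) x (Q* - 10) = (1/2)(18)(18) = 162.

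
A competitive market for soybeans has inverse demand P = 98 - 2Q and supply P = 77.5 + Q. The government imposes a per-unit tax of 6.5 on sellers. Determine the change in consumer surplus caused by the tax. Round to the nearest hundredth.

Pre-tax equilibrium: 98 - 2Q = 77.5 + Q gives Q* = 6.8333, P* = 84.3333.
With the tax, sellers need 6.5 more per unit: 98 - 2Q = 77.5 + Q + 6.5, so Q_t = 4.6667. Buyers pay P_b = 88.6667; sellers receive P_s = P_b - 6.5 = 82.1667.
CS falls from (1/2)(6.8333)(13.6667) = 46.6944 to (1/2)(4.6667)(9.3333) = 21.7778, a change of -24.9167.

-24.92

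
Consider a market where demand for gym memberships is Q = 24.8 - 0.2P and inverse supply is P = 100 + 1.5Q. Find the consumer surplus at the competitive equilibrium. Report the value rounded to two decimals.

34.08

Rewriting demand in inverse form: P = 124 - 5Q.
Equilibrium: 124 - 5Q = 100 + 1.5Q, so Q* = 3.6923 and P* = 105.5385.
CS is the area between the demand curve and P* from 0 to Q*: (1/2)(3.6923)(18.4615) = 34.0828.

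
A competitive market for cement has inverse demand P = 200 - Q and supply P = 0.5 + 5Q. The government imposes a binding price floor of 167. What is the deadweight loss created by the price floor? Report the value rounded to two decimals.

Free-market equilibrium: 200 - Q = 0.5 + 5Q gives Q* = 33.25, P* = 166.75.
At P = 167, buyers demand (200 - 167)/1 = 33 while sellers would supply more, so the quantity traded is 33 at price 167.
The lost-trades triangle has base Q* - 33 = 0.25 and height equal to the gap between the curves at Q = 33, which is 167 - 165.5 = 1.5. DWL = (1/2)(0.25)(1.5) = 0.1875.

0.19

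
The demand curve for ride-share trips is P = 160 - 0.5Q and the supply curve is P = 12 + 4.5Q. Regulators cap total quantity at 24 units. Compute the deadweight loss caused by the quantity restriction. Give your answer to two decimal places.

78.40

Unrestricted equilibrium: Q* = (160 - 12)/(0.5 + 4.5) = 29.6.
At Q = 24 the demand price is 160 - 0.5(24) = 148 and the supply price is 12 + 4.5(24) = 120.
DWL = (1/2)(gap between curves at 24) x (Q* - 24) = (1/2)(28)(5.6) = 78.4.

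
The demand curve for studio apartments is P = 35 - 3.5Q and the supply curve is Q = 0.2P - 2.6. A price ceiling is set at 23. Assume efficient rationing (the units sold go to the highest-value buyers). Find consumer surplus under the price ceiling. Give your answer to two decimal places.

Rewriting supply in inverse form: P = 13 + 5Q.
Without the control, 35 - 3.5Q = 13 + 5Q so Q* = 2.5882 and P* = 25.9412.
At P = 23, sellers supply (23 - 13)/5 = 2 while buyers want more, so the quantity traded is 2 at price 23.
The demand price at Q = 2 is 28. CS is the trapezoid between demand and 23 over [0, 2]: (1/2)[(35 - 23) + (28 - 23)](2) = 17.

17.00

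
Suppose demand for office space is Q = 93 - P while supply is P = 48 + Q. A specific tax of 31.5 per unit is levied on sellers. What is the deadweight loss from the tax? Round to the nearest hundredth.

248.06

Rewriting demand in inverse form: P = 93 - Q.
Pre-tax equilibrium: 93 - Q = 48 + Q gives Q* = 22.5, P* = 70.5.
A tax on sellers shifts supply up by 31.5: 93 - Q = 48 + Q + 31.5, so Q_t = 6.75. Buyers pay P_b = 86.25; sellers receive P_s = P_b - 31.5 = 54.75.
The welfare triangle lost has base Q* - Q_t = 15.75 and height t = 31.5, so DWL = (1/2)(15.75)(31.5) = 248.0625.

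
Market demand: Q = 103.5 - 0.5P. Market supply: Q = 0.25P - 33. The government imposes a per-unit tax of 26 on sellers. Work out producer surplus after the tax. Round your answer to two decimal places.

133.39

Rewriting demand in inverse form: P = 207 - 2Q.
Rewriting supply in inverse form: P = 132 + 4Q.
Pre-tax equilibrium: 207 - 2Q = 132 + 4Q gives Q* = 12.5, P* = 182.
With the tax, sellers need 26 more per unit: 207 - 2Q = 132 + 4Q + 26, so Q_t = 8.1667. Buyers pay P_b = 190.6667; sellers receive P_s = P_b - 26 = 164.6667.
Producer surplus is the triangle above supply below P_s: (1/2)(8.1667)(164.6667 - 132) = 133.3889.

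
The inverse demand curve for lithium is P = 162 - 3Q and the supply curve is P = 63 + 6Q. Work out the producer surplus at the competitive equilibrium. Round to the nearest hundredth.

363.00

Set 162 - 3Q = 63 + 6Q, which gives 99 = 9Q, so Q* = 11 and P* = 162 - 3(11) = 129.
The supply curve's price intercept is 63, so PS = (1/2)(Q*)(P* - 63) = (1/2)(11)(66) = 363.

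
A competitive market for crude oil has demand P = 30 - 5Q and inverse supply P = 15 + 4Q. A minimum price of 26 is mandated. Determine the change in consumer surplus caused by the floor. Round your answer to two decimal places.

Free-market equilibrium: 30 - 5Q = 15 + 4Q gives Q* = 1.6667, P* = 21.6667.
At the floor price 26, quantity demanded is (30 - 26)/5 = 0.8; demand is the short side, so Q = 0.8 trades at P = 26.
CS goes from (1/2)(1.6667)(8.3333) = 6.9444 to 1.6 (computed as (30 - 26)(0.8) - (1/2)(5)(0.8)^2), a change of -5.3444.

-5.34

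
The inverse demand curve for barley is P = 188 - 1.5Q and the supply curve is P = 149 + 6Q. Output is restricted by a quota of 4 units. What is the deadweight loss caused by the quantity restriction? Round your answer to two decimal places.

Without the quota, 188 - 1.5Q = 149 + 6Q gives Q* = 5.2.
At Q = 4 the demand price is 188 - 1.5(4) = 182 and the supply price is 149 + 6(4) = 173.
DWL = (1/2)(gap between curves at 4) x (Q* - 4) = (1/2)(9)(1.2) = 5.4.

5.40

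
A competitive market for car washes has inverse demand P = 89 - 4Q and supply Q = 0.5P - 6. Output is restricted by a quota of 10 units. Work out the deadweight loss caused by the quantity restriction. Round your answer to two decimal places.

24.08

Rewriting supply in inverse form: P = 12 + 2Q.
Unrestricted equilibrium: Q* = (89 - 12)/(4 + 2) = 12.8333.
At Q = 10 the demand price is 89 - 4(10) = 49 and the supply price is 12 + 2(10) = 32.
Deadweight loss is the triangle between the curves from 10 to 12.8333: (1/2)(49 - 32)(12.8333 - 10) = 24.0833.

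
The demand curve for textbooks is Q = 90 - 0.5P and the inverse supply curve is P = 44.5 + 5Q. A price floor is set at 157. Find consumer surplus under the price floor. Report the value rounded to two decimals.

Rewriting demand in inverse form: P = 180 - 2Q.
Without the control, 180 - 2Q = 44.5 + 5Q so Q* = 19.3571 and P* = 141.2857.
At the floor price 157, quantity demanded is (180 - 157)/2 = 11.5; demand is the short side, so Q = 11.5 trades at P = 157.
CS is the triangle under demand above 157: (1/2)(11.5)(180 - 157) = 132.25.

132.25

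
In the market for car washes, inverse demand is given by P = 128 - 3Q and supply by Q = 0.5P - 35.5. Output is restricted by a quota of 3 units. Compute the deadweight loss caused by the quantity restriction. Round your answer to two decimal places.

176.40

Rewriting supply in inverse form: P = 71 + 2Q.
Unrestricted equilibrium: Q* = (128 - 71)/(3 + 2) = 11.4.
At Q = 3 the demand price is 128 - 3(3) = 119 and the supply price is 71 + 2(3) = 77.
DWL = (1/2)(gap between curves at 3) x (Q* - 3) = (1/2)(42)(8.4) = 176.4.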